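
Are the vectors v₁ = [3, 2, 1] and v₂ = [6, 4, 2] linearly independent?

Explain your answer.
No, linearly dependent (v₂ = 2·v₁)

Check whether there is a scalar k with v₂ = k·v₁.
Comparing components, k = 2 satisfies 2·[3, 2, 1] = [6, 4, 2].
Since v₂ is a scalar multiple of v₁, the two vectors are linearly dependent.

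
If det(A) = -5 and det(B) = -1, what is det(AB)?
5

Use the multiplicative property of determinants: det(AB) = det(A)*det(B).
det(AB) = (-5)*(-1) = 5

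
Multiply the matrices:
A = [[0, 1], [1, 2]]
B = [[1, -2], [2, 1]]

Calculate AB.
[[2, 1], [5, 0]]

Each entry (i,j) of AB = sum over k of A[i][k]*B[k][j].
(AB)[0][0] = (0)*(1) + (1)*(2) = 2
(AB)[0][1] = (0)*(-2) + (1)*(1) = 1
(AB)[1][0] = (1)*(1) + (2)*(2) = 5
(AB)[1][1] = (1)*(-2) + (2)*(1) = 0
AB = [[2, 1], [5, 0]]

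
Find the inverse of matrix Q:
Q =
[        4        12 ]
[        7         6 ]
det(Q) = -60
Q⁻¹ =
[    -1/10       1/5 ]
[     7/60     -1/15 ]

For a 2×2 matrix Q = [[a, b], [c, d]] with det(Q) ≠ 0, Q⁻¹ = (1/det(Q)) * [[d, -b], [-c, a]].
det(Q) = (4)*(6) - (12)*(7) = 24 - 84 = -60.
Q⁻¹ = (1/-60) * [[6, -12], [-7, 4]].
Dividing each entry by -60 and reducing:
Q⁻¹ =
[    -1/10       1/5 ]
[     7/60     -1/15 ]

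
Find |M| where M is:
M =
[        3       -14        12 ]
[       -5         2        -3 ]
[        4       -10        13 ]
det(M) = -250

Expand along row 0 (cofactor expansion): det(M) = a*(e*i - f*h) - b*(d*i - f*g) + c*(d*h - e*g), where the 3×3 is [[a, b, c], [d, e, f], [g, h, i]].
Minor M_00 = (2)*(13) - (-3)*(-10) = 26 - 30 = -4.
Minor M_01 = (-5)*(13) - (-3)*(4) = -65 + 12 = -53.
Minor M_02 = (-5)*(-10) - (2)*(4) = 50 - 8 = 42.
det(M) = (3)*(-4) - (-14)*(-53) + (12)*(42) = -12 - 742 + 504 = -250.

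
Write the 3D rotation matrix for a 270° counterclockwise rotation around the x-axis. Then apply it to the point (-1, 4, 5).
R = [[1, 0, 0], [0, 0, 1], [0, -1, 0]]; R·(-1, 4, 5) = (-1, 5, -4)

Rotation matrix for 270° around x-axis:
cos(270°) = 0, sin(270°) = -1
R = [[1, 0, 0], [0, 0, 1], [0, -1, 0]]
Apply to (-1, 4, 5): R·[-1, 4, 5]ᵀ = (-1, 5, -4)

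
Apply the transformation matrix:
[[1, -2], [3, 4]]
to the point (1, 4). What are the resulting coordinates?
(-7, 19)

Matrix multiplication:
[[1, -2], [3, 4]] × [1, 4]ᵀ
= [1×1 + -2×4, 3×1 + 4×4]ᵀ
= [-7.0000, 19.0000]ᵀ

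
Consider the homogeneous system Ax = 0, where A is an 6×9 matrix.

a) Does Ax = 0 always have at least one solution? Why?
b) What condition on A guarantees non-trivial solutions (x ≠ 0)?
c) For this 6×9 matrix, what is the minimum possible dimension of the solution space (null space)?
a) Yes, x = 0 is always a solution. b) When A has linearly dependent columns (rank < n). c) Minimum nullity = 3.

a) x = 0 satisfies A·0 = 0, so the zero vector is always a solution.
b) Non-trivial solutions exist iff the columns of A are linearly dependent, equivalently rank(A) < n (the number of columns).
c) By rank-nullity, rank(A) + nullity(A) = n = 9. Since A has only 6 rows, rank(A) ≤ 6, so nullity(A) ≥ 9 - 6 = 3.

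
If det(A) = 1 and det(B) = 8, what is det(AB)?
8

Use the multiplicative property of determinants: det(AB) = det(A)*det(B).
det(AB) = (1)*(8) = 8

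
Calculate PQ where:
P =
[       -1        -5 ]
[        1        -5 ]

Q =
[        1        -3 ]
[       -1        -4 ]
PQ =
[        4        23 ]
[        6        17 ]

Matrix multiplication: (PQ)[i][j] = sum over k of P[i][k] * Q[k][j].
  (PQ)[0][0] = (-1)*(1) + (-5)*(-1) = 4
  (PQ)[0][1] = (-1)*(-3) + (-5)*(-4) = 23
  (PQ)[1][0] = (1)*(1) + (-5)*(-1) = 6
  (PQ)[1][1] = (1)*(-3) + (-5)*(-4) = 17
PQ =
[        4        23 ]
[        6        17 ]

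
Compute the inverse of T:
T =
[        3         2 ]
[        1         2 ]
det(T) = 4
T⁻¹ =
[      1/2      -1/2 ]
[     -1/4       3/4 ]

For a 2×2 matrix T = [[a, b], [c, d]] with det(T) ≠ 0, T⁻¹ = (1/det(T)) * [[d, -b], [-c, a]].
det(T) = (3)*(2) - (2)*(1) = 6 - 2 = 4.
T⁻¹ = (1/4) * [[2, -2], [-1, 3]].
Dividing each entry by 4 and reducing:
T⁻¹ =
[      1/2      -1/2 ]
[     -1/4       3/4 ]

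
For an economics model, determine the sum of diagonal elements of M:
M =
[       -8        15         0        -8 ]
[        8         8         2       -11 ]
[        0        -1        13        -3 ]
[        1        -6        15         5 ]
tr(M) = -8 + 8 + 13 + 5 = 18

The trace of a square matrix is the sum of its diagonal entries.
Diagonal entries of M: M[0][0] = -8, M[1][1] = 8, M[2][2] = 13, M[3][3] = 5.
tr(M) = -8 + 8 + 13 + 5 = 18.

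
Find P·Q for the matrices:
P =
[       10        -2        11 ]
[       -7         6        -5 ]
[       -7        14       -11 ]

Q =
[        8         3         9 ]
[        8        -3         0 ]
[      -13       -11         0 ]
PQ =
[      -79       -85        90 ]
[       57        16       -63 ]
[      199        58       -63 ]

Matrix multiplication: (PQ)[i][j] = sum over k of P[i][k] * Q[k][j].
  (PQ)[0][0] = (10)*(8) + (-2)*(8) + (11)*(-13) = -79
  (PQ)[0][1] = (10)*(3) + (-2)*(-3) + (11)*(-11) = -85
  (PQ)[0][2] = (10)*(9) + (-2)*(0) + (11)*(0) = 90
  (PQ)[1][0] = (-7)*(8) + (6)*(8) + (-5)*(-13) = 57
  (PQ)[1][1] = (-7)*(3) + (6)*(-3) + (-5)*(-11) = 16
  (PQ)[1][2] = (-7)*(9) + (6)*(0) + (-5)*(0) = -63
  (PQ)[2][0] = (-7)*(8) + (14)*(8) + (-11)*(-13) = 199
  (PQ)[2][1] = (-7)*(3) + (14)*(-3) + (-11)*(-11) = 58
  (PQ)[2][2] = (-7)*(9) + (14)*(0) + (-11)*(0) = -63
PQ =
[      -79       -85        90 ]
[       57        16       -63 ]
[      199        58       -63 ]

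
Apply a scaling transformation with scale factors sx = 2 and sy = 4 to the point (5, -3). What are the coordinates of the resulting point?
(10, -12)

Scaling matrix:
[[2, 0], [0, 4]]
Result: (5 × 2, -3 × 4) = (10, -12)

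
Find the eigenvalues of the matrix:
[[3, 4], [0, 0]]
λ = 0 and λ = 3

Characteristic equation: det(A - λI) = 0
λ² - (trace)λ + (det) = 0
λ² - (3)λ + (0) = 0
λ² - 3λ + 0 = 0
Solving: λ = 0, 3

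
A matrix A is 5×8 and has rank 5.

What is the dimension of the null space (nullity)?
3

The rank-nullity theorem for an m×n matrix states:
rank(A) + nullity(A) = n (the number of columns).
Here n = 8 and rank(A) = 5, so nullity(A) = 8 - 5 = 3.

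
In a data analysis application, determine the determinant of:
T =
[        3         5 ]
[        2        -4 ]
det(T) = -22

For a 2×2 matrix [[a, b], [c, d]], det = a*d - b*c.
det(T) = (3)*(-4) - (5)*(2) = -12 - 10 = -22.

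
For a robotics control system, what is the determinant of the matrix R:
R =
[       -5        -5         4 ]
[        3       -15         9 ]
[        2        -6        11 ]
det(R) = 678

Expand along row 0 (cofactor expansion): det(R) = a*(e*i - f*h) - b*(d*i - f*g) + c*(d*h - e*g), where the 3×3 is [[a, b, c], [d, e, f], [g, h, i]].
Minor M_00 = (-15)*(11) - (9)*(-6) = -165 + 54 = -111.
Minor M_01 = (3)*(11) - (9)*(2) = 33 - 18 = 15.
Minor M_02 = (3)*(-6) - (-15)*(2) = -18 + 30 = 12.
det(R) = (-5)*(-111) - (-5)*(15) + (4)*(12) = 555 + 75 + 48 = 678.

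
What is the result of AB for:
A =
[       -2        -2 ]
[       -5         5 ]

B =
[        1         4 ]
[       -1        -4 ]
AB =
[        0         0 ]
[      -10       -40 ]

Matrix multiplication: (AB)[i][j] = sum over k of A[i][k] * B[k][j].
  (AB)[0][0] = (-2)*(1) + (-2)*(-1) = 0
  (AB)[0][1] = (-2)*(4) + (-2)*(-4) = 0
  (AB)[1][0] = (-5)*(1) + (5)*(-1) = -10
  (AB)[1][1] = (-5)*(4) + (5)*(-4) = -40
AB =
[        0         0 ]
[      -10       -40 ]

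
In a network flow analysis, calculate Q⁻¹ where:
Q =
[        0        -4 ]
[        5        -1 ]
det(Q) = 20
Q⁻¹ =
[    -1/20       1/5 ]
[     -1/4         0 ]

For a 2×2 matrix Q = [[a, b], [c, d]] with det(Q) ≠ 0, Q⁻¹ = (1/det(Q)) * [[d, -b], [-c, a]].
det(Q) = (0)*(-1) - (-4)*(5) = 0 + 20 = 20.
Q⁻¹ = (1/20) * [[-1, 4], [-5, 0]].
Dividing each entry by 20 and reducing:
Q⁻¹ =
[    -1/20       1/5 ]
[     -1/4         0 ]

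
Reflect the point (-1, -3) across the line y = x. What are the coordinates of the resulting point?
(-3, -1)

Reflection across line y = x: (-1, -3) → (-3, -1)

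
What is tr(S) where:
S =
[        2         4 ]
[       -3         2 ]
tr(S) = 2 + 2 = 4

The trace of a square matrix is the sum of its diagonal entries.
Diagonal entries of S: S[0][0] = 2, S[1][1] = 2.
tr(S) = 2 + 2 = 4.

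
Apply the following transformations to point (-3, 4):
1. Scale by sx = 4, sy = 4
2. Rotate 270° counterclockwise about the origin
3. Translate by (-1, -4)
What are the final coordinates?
(15, 8)

Step 1: Scale → (-12, 16)
Step 2: Rotate 270° → (16, 12)
Step 3: Translate → (15, 8)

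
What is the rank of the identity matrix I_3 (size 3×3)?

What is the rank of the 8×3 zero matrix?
rank(I_3) = 3, rank(0) = 0

The identity I_3 has 3 columns that are the standard basis vectors e_1, …, e_3. These are linearly independent, so all 3 columns are pivots and rank(I_3) = 3.
The 8×3 zero matrix has every entry zero, so every row is the zero row and there are no pivots; rank(0) = 0.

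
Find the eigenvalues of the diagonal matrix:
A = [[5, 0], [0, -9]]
λ₁ = 5, λ₂ = -9

The characteristic polynomial of A is det(A - λI) = (5 - λ)(-9 - λ) = 0.
The roots are λ = 5 and λ = -9, so the eigenvalues are the diagonal entries.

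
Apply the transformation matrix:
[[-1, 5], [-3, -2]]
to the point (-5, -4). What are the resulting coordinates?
(-15, 23)

Matrix multiplication:
[[-1, 5], [-3, -2]] × [-5, -4]ᵀ
= [-1×-5 + 5×-4, -3×-5 + -2×-4]ᵀ
= [-15.0000, 23.0000]ᵀ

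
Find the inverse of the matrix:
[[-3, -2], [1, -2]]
[[-1/4, 1/4], [-1/8, -3/8]]

For [[a,b],[c,d]], inverse = (1/det)·[[d,-b],[-c,a]]
det = -3·-2 - -2·1 = 8
Inverse = (1/8)·[[-2, 2], [-1, -3]]
        = [[-1/4, 1/4], [-1/8, -3/8]]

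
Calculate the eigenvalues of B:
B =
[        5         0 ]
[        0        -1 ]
λ = -1, 5

Solve det(B - λI) = 0. For a 2×2 matrix the characteristic equation is λ² - (trace)λ + det = 0.
trace(B) = a + d = 5 - 1 = 4.
det(B) = a*d - b*c = (5)*(-1) - (0)*(0) = -5 - 0 = -5.
Characteristic equation: λ² - (4)λ + (-5) = 0.
Discriminant = (4)² - 4*(-5) = 16 + 20 = 36.
λ = (4 ± √36) / 2 = (4 ± 6) / 2 = -1, 5.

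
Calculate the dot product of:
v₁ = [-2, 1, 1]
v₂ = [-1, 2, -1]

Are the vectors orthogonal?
3, No

The dot product is the sum of products of corresponding components.
v₁·v₂ = (-2)*(-1) + (1)*(2) + (1)*(-1) = 2 + 2 - 1 = 3.
Two vectors are orthogonal iff their dot product is 0; here the dot product is 3, so the vectors are not orthogonal.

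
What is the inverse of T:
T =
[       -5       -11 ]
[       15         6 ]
det(T) = 135
T⁻¹ =
[     2/45    11/135 ]
[     -1/9     -1/27 ]

For a 2×2 matrix T = [[a, b], [c, d]] with det(T) ≠ 0, T⁻¹ = (1/det(T)) * [[d, -b], [-c, a]].
det(T) = (-5)*(6) - (-11)*(15) = -30 + 165 = 135.
T⁻¹ = (1/135) * [[6, 11], [-15, -5]].
Dividing each entry by 135 and reducing:
T⁻¹ =
[     2/45    11/135 ]
[     -1/9     -1/27 ]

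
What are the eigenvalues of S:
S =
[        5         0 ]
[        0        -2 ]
λ = -2, 5

Solve det(S - λI) = 0. For a 2×2 matrix the characteristic equation is λ² - (trace)λ + det = 0.
trace(S) = a + d = 5 - 2 = 3.
det(S) = a*d - b*c = (5)*(-2) - (0)*(0) = -10 - 0 = -10.
Characteristic equation: λ² - (3)λ + (-10) = 0.
Discriminant = (3)² - 4*(-10) = 9 + 40 = 49.
λ = (3 ± √49) / 2 = (3 ± 7) / 2 = -2, 5.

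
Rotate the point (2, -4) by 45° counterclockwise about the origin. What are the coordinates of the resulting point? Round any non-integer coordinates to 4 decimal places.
(4.2426, -1.4142)

Rotation matrix R(θ) = [[cos θ, -sin θ], [sin θ, cos θ]]; for θ = 45°:
R = [[√2/2, -√2/2], [√2/2, √2/2]]
Result: R × [2, -4]ᵀ = [√2/2·2 + (-√2/2)·-4, √2/2·2 + (√2/2)·-4]ᵀ = (4.2426, -1.4142)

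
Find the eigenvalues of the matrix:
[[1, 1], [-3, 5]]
λ = 2 and λ = 4

Characteristic equation: det(A - λI) = 0
λ² - (trace)λ + (det) = 0
λ² - (6)λ + (8) = 0
λ² - 6λ + 8 = 0
Solving: λ = 2, 4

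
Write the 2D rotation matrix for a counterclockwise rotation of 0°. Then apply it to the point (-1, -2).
R = [[1, 0], [0, 1]]; R·(-1, -2) = (-1, -2)

Rotation matrix formula: R(θ) = [[cos θ, -sin θ], [sin θ, cos θ]]
For θ = 0°:
cos(0°) = 1
sin(0°) = 0
R = [[1, 0], [0, 1]]
Apply to (-1, -2): [1·-1 + (0)·-2, 0·-1 + 1·-2] = (-1, -2)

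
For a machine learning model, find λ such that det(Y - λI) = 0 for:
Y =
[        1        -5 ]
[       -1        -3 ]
λ = -4, 2

Solve det(Y - λI) = 0. For a 2×2 matrix the characteristic equation is λ² - (trace)λ + det = 0.
trace(Y) = a + d = 1 - 3 = -2.
det(Y) = a*d - b*c = (1)*(-3) - (-5)*(-1) = -3 - 5 = -8.
Characteristic equation: λ² - (-2)λ + (-8) = 0.
Discriminant = (-2)² - 4*(-8) = 4 + 32 = 36.
λ = (-2 ± √36) / 2 = (-2 ± 6) / 2 = -4, 2.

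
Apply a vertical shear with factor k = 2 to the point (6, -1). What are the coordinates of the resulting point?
(6, 11)

Shear matrix for vertical shear with factor k = 2:
[[1, 0], [2, 1]]
Result: (6, -1) → (6, 11)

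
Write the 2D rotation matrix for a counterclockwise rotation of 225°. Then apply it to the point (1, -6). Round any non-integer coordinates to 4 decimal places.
R = [[-√2/2, √2/2], [-√2/2, -√2/2]]; R·(1, -6) = (-4.9497, 3.5355)

Rotation matrix formula: R(θ) = [[cos θ, -sin θ], [sin θ, cos θ]]
For θ = 225°:
cos(225°) = -√2/2
sin(225°) = -√2/2
R = [[-√2/2, √2/2], [-√2/2, -√2/2]]
Apply to (1, -6): [-√2/2·1 + (√2/2)·-6, -√2/2·1 + -√2/2·-6] = (-4.9497, 3.5355)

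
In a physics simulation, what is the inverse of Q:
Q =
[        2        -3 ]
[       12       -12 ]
det(Q) = 12
Q⁻¹ =
[       -1       1/4 ]
[       -1       1/6 ]

For a 2×2 matrix Q = [[a, b], [c, d]] with det(Q) ≠ 0, Q⁻¹ = (1/det(Q)) * [[d, -b], [-c, a]].
det(Q) = (2)*(-12) - (-3)*(12) = -24 + 36 = 12.
Q⁻¹ = (1/12) * [[-12, 3], [-12, 2]].
Dividing each entry by 12 and reducing:
Q⁻¹ =
[       -1       1/4 ]
[       -1       1/6 ]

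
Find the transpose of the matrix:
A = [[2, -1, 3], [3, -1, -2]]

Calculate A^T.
[[2, 3], [-1, -1], [3, -2]]

The transpose sends entry (i,j) to (j,i); rows become columns.
Row 0 of A: [2, -1, 3] -> column 0 of A^T.
Row 1 of A: [3, -1, -2] -> column 1 of A^T.
A^T = [[2, 3], [-1, -1], [3, -2]]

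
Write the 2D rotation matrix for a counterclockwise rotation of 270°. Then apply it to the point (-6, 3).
R = [[0, 1], [-1, 0]]; R·(-6, 3) = (3, 6)

Rotation matrix formula: R(θ) = [[cos θ, -sin θ], [sin θ, cos θ]]
For θ = 270°:
cos(270°) = 0
sin(270°) = -1
R = [[0, 1], [-1, 0]]
Apply to (-6, 3): [0·-6 + (1)·3, -1·-6 + 0·3] = (3, 6)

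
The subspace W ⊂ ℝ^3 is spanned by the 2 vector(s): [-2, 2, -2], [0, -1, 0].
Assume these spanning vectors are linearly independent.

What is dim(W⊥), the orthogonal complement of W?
dim(W⊥) = 1

For any subspace W of ℝ^n, dim(W) + dim(W⊥) = n (the whole-space dimension).
Here the given 2 vectors are linearly independent, so dim(W) = 2.
Thus dim(W⊥) = n - dim(W) = 3 - 2 = 1.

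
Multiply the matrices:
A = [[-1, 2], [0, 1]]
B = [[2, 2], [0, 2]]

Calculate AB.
[[-2, 2], [0, 2]]

Each entry (i,j) of AB = sum over k of A[i][k]*B[k][j].
(AB)[0][0] = (-1)*(2) + (2)*(0) = -2
(AB)[0][1] = (-1)*(2) + (2)*(2) = 2
(AB)[1][0] = (0)*(2) + (1)*(0) = 0
(AB)[1][1] = (0)*(2) + (1)*(2) = 2
AB = [[-2, 2], [0, 2]]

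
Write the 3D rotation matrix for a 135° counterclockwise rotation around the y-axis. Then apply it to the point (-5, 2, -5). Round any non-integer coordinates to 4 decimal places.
R = [[-√2/2, 0, √2/2], [0, 1, 0], [-√2/2, 0, -√2/2]]; R·(-5, 2, -5) = (0.0000, 2.0000, 7.0711)

Rotation matrix for 135° around y-axis:
cos(135°) = -√2/2, sin(135°) = √2/2
R = [[-√2/2, 0, √2/2], [0, 1, 0], [-√2/2, 0, -√2/2]]
Apply to (-5, 2, -5): R·[-5, 2, -5]ᵀ = (0.0000, 2.0000, 7.0711)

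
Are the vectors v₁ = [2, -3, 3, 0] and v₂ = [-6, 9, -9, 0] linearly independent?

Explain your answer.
No, linearly dependent (v₂ = -3·v₁)

Check whether there is a scalar k with v₂ = k·v₁.
Comparing components, k = -3 satisfies -3·[2, -3, 3, 0] = [-6, 9, -9, 0].
Since v₂ is a scalar multiple of v₁, the two vectors are linearly dependent.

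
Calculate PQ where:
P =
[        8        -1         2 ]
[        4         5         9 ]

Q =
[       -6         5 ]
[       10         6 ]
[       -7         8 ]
PQ =
[      -72        50 ]
[      -37       122 ]

Matrix multiplication: (PQ)[i][j] = sum over k of P[i][k] * Q[k][j].
  (PQ)[0][0] = (8)*(-6) + (-1)*(10) + (2)*(-7) = -72
  (PQ)[0][1] = (8)*(5) + (-1)*(6) + (2)*(8) = 50
  (PQ)[1][0] = (4)*(-6) + (5)*(10) + (9)*(-7) = -37
  (PQ)[1][1] = (4)*(5) + (5)*(6) + (9)*(8) = 122
PQ =
[      -72        50 ]
[      -37       122 ]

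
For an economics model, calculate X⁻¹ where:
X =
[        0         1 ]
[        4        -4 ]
det(X) = -4
X⁻¹ =
[        1       1/4 ]
[        1         0 ]

For a 2×2 matrix X = [[a, b], [c, d]] with det(X) ≠ 0, X⁻¹ = (1/det(X)) * [[d, -b], [-c, a]].
det(X) = (0)*(-4) - (1)*(4) = 0 - 4 = -4.
X⁻¹ = (1/-4) * [[-4, -1], [-4, 0]].
Dividing each entry by -4 and reducing:
X⁻¹ =
[        1       1/4 ]
[        1         0 ]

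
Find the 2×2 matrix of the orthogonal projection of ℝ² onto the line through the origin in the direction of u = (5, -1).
[[25/26, -5/26], [-5/26, 1/26]]

The orthogonal projection onto the line spanned by a nonzero vector u = (a, b) has matrix P = (u uᵀ) / (uᵀ u) = (1/(a² + b²)) · [[a², ab], [ab, b²]].
Here u = (5, -1), so a² + b² = 25 + 1 = 26.
P = (1/26) · [[25, -5], [-5, 1]] = [[25/26, -5/26], [-5/26, 1/26]].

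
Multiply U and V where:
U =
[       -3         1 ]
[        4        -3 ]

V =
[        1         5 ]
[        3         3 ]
UV =
[        0       -12 ]
[       -5        11 ]

Matrix multiplication: (UV)[i][j] = sum over k of U[i][k] * V[k][j].
  (UV)[0][0] = (-3)*(1) + (1)*(3) = 0
  (UV)[0][1] = (-3)*(5) + (1)*(3) = -12
  (UV)[1][0] = (4)*(1) + (-3)*(3) = -5
  (UV)[1][1] = (4)*(5) + (-3)*(3) = 11
UV =
[        0       -12 ]
[       -5        11 ]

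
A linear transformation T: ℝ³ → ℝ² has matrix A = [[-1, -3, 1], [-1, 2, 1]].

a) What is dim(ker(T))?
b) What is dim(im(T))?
dim(ker) = 1, dim(im) = 2

The two rows are not scalar multiples of one another (no single k satisfies row 2 = k × row 1), so they are linearly independent.
Thus rank(A) = 2.
dim(im(T)) = rank(A) = 2.
By the rank-nullity theorem applied to T: ℝ³ → ℝ², rank(A) + nullity(A) = 3 (the domain dimension), so dim(ker(T)) = 3 - 2 = 1.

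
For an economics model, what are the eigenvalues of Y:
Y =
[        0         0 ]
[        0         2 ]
λ = 0, 2

Solve det(Y - λI) = 0. For a 2×2 matrix the characteristic equation is λ² - (trace)λ + det = 0.
trace(Y) = a + d = 0 + 2 = 2.
det(Y) = a*d - b*c = (0)*(2) - (0)*(0) = 0 - 0 = 0.
Characteristic equation: λ² - (2)λ + (0) = 0.
Discriminant = (2)² - 4*(0) = 4 - 0 = 4.
λ = (2 ± √4) / 2 = (2 ± 2) / 2 = 0, 2.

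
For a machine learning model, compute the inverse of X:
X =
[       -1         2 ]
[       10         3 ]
det(X) = -23
X⁻¹ =
[    -3/23      2/23 ]
[    10/23      1/23 ]

For a 2×2 matrix X = [[a, b], [c, d]] with det(X) ≠ 0, X⁻¹ = (1/det(X)) * [[d, -b], [-c, a]].
det(X) = (-1)*(3) - (2)*(10) = -3 - 20 = -23.
X⁻¹ = (1/-23) * [[3, -2], [-10, -1]].
Dividing each entry by -23 and reducing:
X⁻¹ =
[    -3/23      2/23 ]
[    10/23      1/23 ]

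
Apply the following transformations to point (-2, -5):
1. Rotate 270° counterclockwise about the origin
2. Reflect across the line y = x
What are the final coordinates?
(2, -5)

Step 1: Rotate 270° → (-5, 2)
Step 2: Reflect across the line y = x → (2, -5)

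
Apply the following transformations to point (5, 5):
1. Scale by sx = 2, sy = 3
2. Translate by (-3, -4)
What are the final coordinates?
(7, 11)

Step 1: Scale (5, 5) by (sx, sy) = (2, 3) → (10, 15)
Step 2: Translate by (-3, -4) → (7, 11)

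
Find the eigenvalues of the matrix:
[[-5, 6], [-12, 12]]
λ = 3 and λ = 4

Characteristic equation: det(A - λI) = 0
λ² - (trace)λ + (det) = 0
λ² - (7)λ + (12) = 0
λ² - 7λ + 12 = 0
Solving: λ = 3, 4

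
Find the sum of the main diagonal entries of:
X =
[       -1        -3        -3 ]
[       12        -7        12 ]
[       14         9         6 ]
tr(X) = -1 - 7 + 6 = -2

The trace of a square matrix is the sum of its diagonal entries.
Diagonal entries of X: X[0][0] = -1, X[1][1] = -7, X[2][2] = 6.
tr(X) = -1 - 7 + 6 = -2.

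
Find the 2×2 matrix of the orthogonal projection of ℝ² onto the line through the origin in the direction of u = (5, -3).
[[25/34, -15/34], [-15/34, 9/34]]

The orthogonal projection onto the line spanned by a nonzero vector u = (a, b) has matrix P = (u uᵀ) / (uᵀ u) = (1/(a² + b²)) · [[a², ab], [ab, b²]].
Here u = (5, -3), so a² + b² = 25 + 9 = 34.
P = (1/34) · [[25, -15], [-15, 9]] = [[25/34, -15/34], [-15/34, 9/34]].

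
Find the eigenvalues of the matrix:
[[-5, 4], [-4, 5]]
λ = -3 and λ = 3

Characteristic equation: det(A - λI) = 0
λ² - (trace)λ + (det) = 0
λ² - (0)λ + (-9) = 0
λ² - 0λ - 9 = 0
Solving: λ = -3, 3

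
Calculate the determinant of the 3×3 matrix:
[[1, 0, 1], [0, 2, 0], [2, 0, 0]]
-4

Expansion along first row:
det = 1·det([[2,0],[0,0]]) - 0·det([[0,0],[2,0]]) + 1·det([[0,2],[2,0]])
    = 1·(2·0 - 0·0) - 0·(0·0 - 0·2) + 1·(0·0 - 2·2)
    = 1·0 - 0·0 + 1·-4
    = 0 + 0 + -4 = -4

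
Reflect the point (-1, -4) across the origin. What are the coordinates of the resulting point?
(1, 4)

Reflection across origin: (-1, -4) → (1, 4)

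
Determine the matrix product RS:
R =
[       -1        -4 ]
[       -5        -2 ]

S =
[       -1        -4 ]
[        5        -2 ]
RS =
[      -19        12 ]
[       -5        24 ]

Matrix multiplication: (RS)[i][j] = sum over k of R[i][k] * S[k][j].
  (RS)[0][0] = (-1)*(-1) + (-4)*(5) = -19
  (RS)[0][1] = (-1)*(-4) + (-4)*(-2) = 12
  (RS)[1][0] = (-5)*(-1) + (-2)*(5) = -5
  (RS)[1][1] = (-5)*(-4) + (-2)*(-2) = 24
RS =
[      -19        12 ]
[       -5        24 ]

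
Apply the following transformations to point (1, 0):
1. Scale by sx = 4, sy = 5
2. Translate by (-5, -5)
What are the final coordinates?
(-1, -5)

Step 1: Scale (1, 0) by (sx, sy) = (4, 5) → (4, 0)
Step 2: Translate by (-5, -5) → (-1, -5)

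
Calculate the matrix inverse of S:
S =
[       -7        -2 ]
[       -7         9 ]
det(S) = -77
S⁻¹ =
[    -9/77     -2/77 ]
[    -1/11      1/11 ]

For a 2×2 matrix S = [[a, b], [c, d]] with det(S) ≠ 0, S⁻¹ = (1/det(S)) * [[d, -b], [-c, a]].
det(S) = (-7)*(9) - (-2)*(-7) = -63 - 14 = -77.
S⁻¹ = (1/-77) * [[9, 2], [7, -7]].
Dividing each entry by -77 and reducing:
S⁻¹ =
[    -9/77     -2/77 ]
[    -1/11      1/11 ]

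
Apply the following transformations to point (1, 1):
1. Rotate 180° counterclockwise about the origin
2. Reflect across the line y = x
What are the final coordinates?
(-1, -1)

Step 1: Rotate 180° → (-1, -1)
Step 2: Reflect across the line y = x → (-1, -1)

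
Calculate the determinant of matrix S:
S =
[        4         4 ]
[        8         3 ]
det(S) = -20

For a 2×2 matrix [[a, b], [c, d]], det = a*d - b*c.
det(S) = (4)*(3) - (4)*(8) = 12 - 32 = -20.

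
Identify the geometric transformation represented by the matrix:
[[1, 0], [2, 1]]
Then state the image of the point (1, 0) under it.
vertical shear with factor 2; image of (1, 0) is (1, 2)

The matrix [[1, 0], [k, 1]] sends (x, y) to (x, 2x + y), leaving the x-coordinate fixed: a vertical shear.
The matrix [[1, 0], [2, 1]] represents: vertical shear with factor 2.
Applying it to (1, 0): [1·1 + 0·0, 2·1 + 1·0] = (1, 2).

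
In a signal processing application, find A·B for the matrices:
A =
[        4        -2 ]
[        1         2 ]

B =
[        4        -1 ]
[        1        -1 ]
AB =
[       14        -2 ]
[        6        -3 ]

Matrix multiplication: (AB)[i][j] = sum over k of A[i][k] * B[k][j].
  (AB)[0][0] = (4)*(4) + (-2)*(1) = 14
  (AB)[0][1] = (4)*(-1) + (-2)*(-1) = -2
  (AB)[1][0] = (1)*(4) + (2)*(1) = 6
  (AB)[1][1] = (1)*(-1) + (2)*(-1) = -3
AB =
[       14        -2 ]
[        6        -3 ]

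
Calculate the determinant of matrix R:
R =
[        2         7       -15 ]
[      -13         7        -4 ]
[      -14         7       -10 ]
det(R) = -707

Expand along row 0 (cofactor expansion): det(R) = a*(e*i - f*h) - b*(d*i - f*g) + c*(d*h - e*g), where the 3×3 is [[a, b, c], [d, e, f], [g, h, i]].
Minor M_00 = (7)*(-10) - (-4)*(7) = -70 + 28 = -42.
Minor M_01 = (-13)*(-10) - (-4)*(-14) = 130 - 56 = 74.
Minor M_02 = (-13)*(7) - (7)*(-14) = -91 + 98 = 7.
det(R) = (2)*(-42) - (7)*(74) + (-15)*(7) = -84 - 518 - 105 = -707.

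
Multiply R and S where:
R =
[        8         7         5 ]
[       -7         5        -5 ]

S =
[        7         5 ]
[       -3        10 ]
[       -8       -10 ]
RS =
[       -5        60 ]
[      -24        65 ]

Matrix multiplication: (RS)[i][j] = sum over k of R[i][k] * S[k][j].
  (RS)[0][0] = (8)*(7) + (7)*(-3) + (5)*(-8) = -5
  (RS)[0][1] = (8)*(5) + (7)*(10) + (5)*(-10) = 60
  (RS)[1][0] = (-7)*(7) + (5)*(-3) + (-5)*(-8) = -24
  (RS)[1][1] = (-7)*(5) + (5)*(10) + (-5)*(-10) = 65
RS =
[       -5        60 ]
[      -24        65 ]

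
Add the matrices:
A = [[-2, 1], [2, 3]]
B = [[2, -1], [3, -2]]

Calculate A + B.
[[0, 0], [5, 1]]

Add corresponding elements:
(-2)+(2)=0
(1)+(-1)=0
(2)+(3)=5
(3)+(-2)=1
A + B = [[0, 0], [5, 1]]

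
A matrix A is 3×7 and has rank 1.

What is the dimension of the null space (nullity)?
6

The rank-nullity theorem for an m×n matrix states:
rank(A) + nullity(A) = n (the number of columns).
Here n = 7 and rank(A) = 1, so nullity(A) = 7 - 1 = 6.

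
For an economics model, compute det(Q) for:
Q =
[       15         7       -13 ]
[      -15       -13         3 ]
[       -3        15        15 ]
det(Q) = 1344

Expand along row 0 (cofactor expansion): det(Q) = a*(e*i - f*h) - b*(d*i - f*g) + c*(d*h - e*g), where the 3×3 is [[a, b, c], [d, e, f], [g, h, i]].
Minor M_00 = (-13)*(15) - (3)*(15) = -195 - 45 = -240.
Minor M_01 = (-15)*(15) - (3)*(-3) = -225 + 9 = -216.
Minor M_02 = (-15)*(15) - (-13)*(-3) = -225 - 39 = -264.
det(Q) = (15)*(-240) - (7)*(-216) + (-13)*(-264) = -3600 + 1512 + 3432 = 1344.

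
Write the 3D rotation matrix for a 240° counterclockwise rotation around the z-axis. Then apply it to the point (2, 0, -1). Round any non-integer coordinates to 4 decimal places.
R = [[-1/2, √3/2, 0], [-√3/2, -1/2, 0], [0, 0, 1]]; R·(2, 0, -1) = (-1.0000, -1.7321, -1.0000)

Rotation matrix for 240° around z-axis:
cos(240°) = -1/2, sin(240°) = -√3/2
R = [[-1/2, √3/2, 0], [-√3/2, -1/2, 0], [0, 0, 1]]
Apply to (2, 0, -1): R·[2, 0, -1]ᵀ = (-1.0000, -1.7321, -1.0000)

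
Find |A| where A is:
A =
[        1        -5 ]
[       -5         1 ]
det(A) = -24

For a 2×2 matrix [[a, b], [c, d]], det = a*d - b*c.
det(A) = (1)*(1) - (-5)*(-5) = 1 - 25 = -24.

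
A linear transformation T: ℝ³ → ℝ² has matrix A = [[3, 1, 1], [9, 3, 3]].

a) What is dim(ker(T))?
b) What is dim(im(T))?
dim(ker) = 2, dim(im) = 1

Observe that row 2 = 3 × row 1 (so the rows are linearly dependent).
Thus rank(A) = 1 (only one linearly independent row).
dim(im(T)) = rank(A) = 1.
By the rank-nullity theorem applied to T: ℝ³ → ℝ², rank(A) + nullity(A) = 3 (the domain dimension), so dim(ker(T)) = 3 - 1 = 2.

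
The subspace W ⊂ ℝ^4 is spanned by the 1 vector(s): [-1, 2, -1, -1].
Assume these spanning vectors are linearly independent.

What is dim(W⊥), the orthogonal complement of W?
dim(W⊥) = 3

For any subspace W of ℝ^n, dim(W) + dim(W⊥) = n (the whole-space dimension).
Here the given 1 vectors are linearly independent, so dim(W) = 1.
Thus dim(W⊥) = n - dim(W) = 4 - 1 = 3.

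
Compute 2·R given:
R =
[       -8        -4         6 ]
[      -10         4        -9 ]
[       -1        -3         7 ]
2R =
[      -16        -8        12 ]
[      -20         8       -18 ]
[       -2        -6        14 ]

Scalar multiplication is elementwise: (2R)[i][j] = 2 * R[i][j].
  (2R)[0][0] = 2 * (-8) = -16
  (2R)[0][1] = 2 * (-4) = -8
  (2R)[0][2] = 2 * (6) = 12
  (2R)[1][0] = 2 * (-10) = -20
  (2R)[1][1] = 2 * (4) = 8
  (2R)[1][2] = 2 * (-9) = -18
  (2R)[2][0] = 2 * (-1) = -2
  (2R)[2][1] = 2 * (-3) = -6
  (2R)[2][2] = 2 * (7) = 14
2R =
[      -16        -8        12 ]
[      -20         8       -18 ]
[       -2        -6        14 ]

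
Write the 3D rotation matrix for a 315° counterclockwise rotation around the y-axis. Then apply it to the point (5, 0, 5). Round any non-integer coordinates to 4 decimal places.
R = [[√2/2, 0, -√2/2], [0, 1, 0], [√2/2, 0, √2/2]]; R·(5, 0, 5) = (0.0000, 0.0000, 7.0711)

Rotation matrix for 315° around y-axis:
cos(315°) = √2/2, sin(315°) = -√2/2
R = [[√2/2, 0, -√2/2], [0, 1, 0], [√2/2, 0, √2/2]]
Apply to (5, 0, 5): R·[5, 0, 5]ᵀ = (0.0000, 0.0000, 7.0711)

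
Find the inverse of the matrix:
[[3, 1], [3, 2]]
[[2/3, -1/3], [-1, 1]]

For [[a,b],[c,d]], inverse = (1/det)·[[d,-b],[-c,a]]
det = 3·2 - 1·3 = 3
Inverse = (1/3)·[[2, -1], [-3, 3]]
        = [[2/3, -1/3], [-1, 1]]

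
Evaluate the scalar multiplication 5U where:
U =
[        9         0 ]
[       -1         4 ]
5U =
[       45         0 ]
[       -5        20 ]

Scalar multiplication is elementwise: (5U)[i][j] = 5 * U[i][j].
  (5U)[0][0] = 5 * (9) = 45
  (5U)[0][1] = 5 * (0) = 0
  (5U)[1][0] = 5 * (-1) = -5
  (5U)[1][1] = 5 * (4) = 20
5U =
[       45         0 ]
[       -5        20 ]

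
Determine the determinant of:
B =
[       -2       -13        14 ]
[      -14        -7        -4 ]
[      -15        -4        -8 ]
det(B) = -90

Expand along row 0 (cofactor expansion): det(B) = a*(e*i - f*h) - b*(d*i - f*g) + c*(d*h - e*g), where the 3×3 is [[a, b, c], [d, e, f], [g, h, i]].
Minor M_00 = (-7)*(-8) - (-4)*(-4) = 56 - 16 = 40.
Minor M_01 = (-14)*(-8) - (-4)*(-15) = 112 - 60 = 52.
Minor M_02 = (-14)*(-4) - (-7)*(-15) = 56 - 105 = -49.
det(B) = (-2)*(40) - (-13)*(52) + (14)*(-49) = -80 + 676 - 686 = -90.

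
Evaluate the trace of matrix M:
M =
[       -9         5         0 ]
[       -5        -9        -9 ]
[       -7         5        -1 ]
tr(M) = -9 - 9 - 1 = -19

The trace of a square matrix is the sum of its diagonal entries.
Diagonal entries of M: M[0][0] = -9, M[1][1] = -9, M[2][2] = -1.
tr(M) = -9 - 9 - 1 = -19.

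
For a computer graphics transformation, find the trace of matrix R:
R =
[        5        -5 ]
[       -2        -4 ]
tr(R) = 5 - 4 = 1

The trace of a square matrix is the sum of its diagonal entries.
Diagonal entries of R: R[0][0] = 5, R[1][1] = -4.
tr(R) = 5 - 4 = 1.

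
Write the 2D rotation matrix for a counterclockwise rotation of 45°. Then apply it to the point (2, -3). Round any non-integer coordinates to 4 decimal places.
R = [[√2/2, -√2/2], [√2/2, √2/2]]; R·(2, -3) = (3.5355, -0.7071)

Rotation matrix formula: R(θ) = [[cos θ, -sin θ], [sin θ, cos θ]]
For θ = 45°:
cos(45°) = √2/2
sin(45°) = √2/2
R = [[√2/2, -√2/2], [√2/2, √2/2]]
Apply to (2, -3): [√2/2·2 + (-√2/2)·-3, √2/2·2 + √2/2·-3] = (3.5355, -0.7071)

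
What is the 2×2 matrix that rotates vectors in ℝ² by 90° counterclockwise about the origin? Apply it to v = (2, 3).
R = [[0, -1], [1, 0]]; R·v = (-3, 2)

A counterclockwise rotation by angle θ in ℝ² has matrix R(θ) = [[cos θ, -sin θ], [sin θ, cos θ]].
For θ = 90°: cos θ = 0, sin θ = 1.
R(90°) = [[0, -1], [1, 0]].
R·v = [0·2 + (-1)·3, 1·2 + 0·3] = (-3, 2).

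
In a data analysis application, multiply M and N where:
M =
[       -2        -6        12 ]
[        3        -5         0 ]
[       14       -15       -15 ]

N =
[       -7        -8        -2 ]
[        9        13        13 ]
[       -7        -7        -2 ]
MN =
[     -124      -146       -98 ]
[      -66       -89       -71 ]
[     -128      -202      -193 ]

Matrix multiplication: (MN)[i][j] = sum over k of M[i][k] * N[k][j].
  (MN)[0][0] = (-2)*(-7) + (-6)*(9) + (12)*(-7) = -124
  (MN)[0][1] = (-2)*(-8) + (-6)*(13) + (12)*(-7) = -146
  (MN)[0][2] = (-2)*(-2) + (-6)*(13) + (12)*(-2) = -98
  (MN)[1][0] = (3)*(-7) + (-5)*(9) + (0)*(-7) = -66
  (MN)[1][1] = (3)*(-8) + (-5)*(13) + (0)*(-7) = -89
  (MN)[1][2] = (3)*(-2) + (-5)*(13) + (0)*(-2) = -71
  (MN)[2][0] = (14)*(-7) + (-15)*(9) + (-15)*(-7) = -128
  (MN)[2][1] = (14)*(-8) + (-15)*(13) + (-15)*(-7) = -202
  (MN)[2][2] = (14)*(-2) + (-15)*(13) + (-15)*(-2) = -193
MN =
[     -124      -146       -98 ]
[      -66       -89       -71 ]
[     -128      -202      -193 ]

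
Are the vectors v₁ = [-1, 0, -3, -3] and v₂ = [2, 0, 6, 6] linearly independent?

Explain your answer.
No, linearly dependent (v₂ = -2·v₁)

Check whether there is a scalar k with v₂ = k·v₁.
Comparing components, k = -2 satisfies -2·[-1, 0, -3, -3] = [2, 0, 6, 6].
Since v₂ is a scalar multiple of v₁, the two vectors are linearly dependent.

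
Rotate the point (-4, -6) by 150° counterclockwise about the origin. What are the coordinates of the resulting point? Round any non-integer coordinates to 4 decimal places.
(6.4641, 3.1962)

Rotation matrix R(θ) = [[cos θ, -sin θ], [sin θ, cos θ]]; for θ = 150°:
R = [[-√3/2, -1/2], [1/2, -√3/2]]
Result: R × [-4, -6]ᵀ = [-√3/2·-4 + (-1/2)·-6, 1/2·-4 + (-√3/2)·-6]ᵀ = (6.4641, 3.1962)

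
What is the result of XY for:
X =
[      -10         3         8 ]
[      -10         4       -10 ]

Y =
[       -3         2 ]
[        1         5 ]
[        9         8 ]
XY =
[      105        59 ]
[      -56       -80 ]

Matrix multiplication: (XY)[i][j] = sum over k of X[i][k] * Y[k][j].
  (XY)[0][0] = (-10)*(-3) + (3)*(1) + (8)*(9) = 105
  (XY)[0][1] = (-10)*(2) + (3)*(5) + (8)*(8) = 59
  (XY)[1][0] = (-10)*(-3) + (4)*(1) + (-10)*(9) = -56
  (XY)[1][1] = (-10)*(2) + (4)*(5) + (-10)*(8) = -80
XY =
[      105        59 ]
[      -56       -80 ]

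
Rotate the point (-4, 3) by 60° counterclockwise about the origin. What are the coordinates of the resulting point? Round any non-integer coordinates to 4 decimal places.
(-4.5981, -1.9641)

Rotation matrix R(θ) = [[cos θ, -sin θ], [sin θ, cos θ]]; for θ = 60°:
R = [[1/2, -√3/2], [√3/2, 1/2]]
Result: R × [-4, 3]ᵀ = [1/2·-4 + (-√3/2)·3, √3/2·-4 + (1/2)·3]ᵀ = (-4.5981, -1.9641)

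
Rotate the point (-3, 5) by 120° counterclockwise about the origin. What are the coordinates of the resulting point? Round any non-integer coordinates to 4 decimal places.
(-2.8301, -5.0981)

Rotation matrix R(θ) = [[cos θ, -sin θ], [sin θ, cos θ]]; for θ = 120°:
R = [[-1/2, -√3/2], [√3/2, -1/2]]
Result: R × [-3, 5]ᵀ = [-1/2·-3 + (-√3/2)·5, √3/2·-3 + (-1/2)·5]ᵀ = (-2.8301, -5.0981)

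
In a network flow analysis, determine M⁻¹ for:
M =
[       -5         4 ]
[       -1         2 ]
det(M) = -6
M⁻¹ =
[     -1/3       2/3 ]
[     -1/6       5/6 ]

For a 2×2 matrix M = [[a, b], [c, d]] with det(M) ≠ 0, M⁻¹ = (1/det(M)) * [[d, -b], [-c, a]].
det(M) = (-5)*(2) - (4)*(-1) = -10 + 4 = -6.
M⁻¹ = (1/-6) * [[2, -4], [1, -5]].
Dividing each entry by -6 and reducing:
M⁻¹ =
[     -1/3       2/3 ]
[     -1/6       5/6 ]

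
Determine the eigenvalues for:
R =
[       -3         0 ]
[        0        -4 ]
λ = -4, -3

Solve det(R - λI) = 0. For a 2×2 matrix the characteristic equation is λ² - (trace)λ + det = 0.
trace(R) = a + d = -3 - 4 = -7.
det(R) = a*d - b*c = (-3)*(-4) - (0)*(0) = 12 - 0 = 12.
Characteristic equation: λ² - (-7)λ + (12) = 0.
Discriminant = (-7)² - 4*(12) = 49 - 48 = 1.
λ = (-7 ± √1) / 2 = (-7 ± 1) / 2 = -4, -3.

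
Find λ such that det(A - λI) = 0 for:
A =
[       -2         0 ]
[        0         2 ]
λ = -2, 2

Solve det(A - λI) = 0. For a 2×2 matrix the characteristic equation is λ² - (trace)λ + det = 0.
trace(A) = a + d = -2 + 2 = 0.
det(A) = a*d - b*c = (-2)*(2) - (0)*(0) = -4 - 0 = -4.
Characteristic equation: λ² - (0)λ + (-4) = 0.
Discriminant = (0)² - 4*(-4) = 0 + 16 = 16.
λ = (0 ± √16) / 2 = (0 ± 4) / 2 = -2, 2.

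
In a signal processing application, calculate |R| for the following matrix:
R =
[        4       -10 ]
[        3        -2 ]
det(R) = 22

For a 2×2 matrix [[a, b], [c, d]], det = a*d - b*c.
det(R) = (4)*(-2) - (-10)*(3) = -8 + 30 = 22.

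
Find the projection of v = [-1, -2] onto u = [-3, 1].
[-3/10, 1/10]

The projection of v onto u is proj_u(v) = ((v·u) / (u·u)) · u.
v·u = (-1)*(-3) + (-2)*(1) = 1.
u·u = (-3)*(-3) + (1)*(1) = 10.
coefficient = 1 / 10 = 1/10.
proj_u(v) = 1/10 · [-3, 1] = [-3/10, 1/10].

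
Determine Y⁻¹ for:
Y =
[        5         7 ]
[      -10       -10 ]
det(Y) = 20
Y⁻¹ =
[     -1/2     -7/20 ]
[      1/2       1/4 ]

For a 2×2 matrix Y = [[a, b], [c, d]] with det(Y) ≠ 0, Y⁻¹ = (1/det(Y)) * [[d, -b], [-c, a]].
det(Y) = (5)*(-10) - (7)*(-10) = -50 + 70 = 20.
Y⁻¹ = (1/20) * [[-10, -7], [10, 5]].
Dividing each entry by 20 and reducing:
Y⁻¹ =
[     -1/2     -7/20 ]
[      1/2       1/4 ]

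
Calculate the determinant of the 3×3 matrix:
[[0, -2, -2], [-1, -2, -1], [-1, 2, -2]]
10

Expansion along first row:
det = 0·det([[-2,-1],[2,-2]]) - -2·det([[-1,-1],[-1,-2]]) + -2·det([[-1,-2],[-1,2]])
    = 0·(-2·-2 - -1·2) - -2·(-1·-2 - -1·-1) + -2·(-1·2 - -2·-1)
    = 0·6 - -2·1 + -2·-4
    = 0 + 2 + 8 = 10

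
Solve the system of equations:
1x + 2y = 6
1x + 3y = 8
x = 2, y = 2

Use elimination (row reduction):
Equation 1: 1x + 2y = 6.
Equation 2: 1x + 3y = 8.
Multiply Eq1 by 1 and Eq2 by 1: 1x + 2y = 6;  1x + 3y = 8.
Subtract: (1)y = 2, so y = 2.
Back-substitute into Eq1: 1x + 2*(2) = 6, so x = 2.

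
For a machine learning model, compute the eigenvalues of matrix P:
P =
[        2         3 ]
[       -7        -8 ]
λ = -5, -1

Solve det(P - λI) = 0. For a 2×2 matrix the characteristic equation is λ² - (trace)λ + det = 0.
trace(P) = a + d = 2 - 8 = -6.
det(P) = a*d - b*c = (2)*(-8) - (3)*(-7) = -16 + 21 = 5.
Characteristic equation: λ² - (-6)λ + (5) = 0.
Discriminant = (-6)² - 4*(5) = 36 - 20 = 16.
λ = (-6 ± √16) / 2 = (-6 ± 4) / 2 = -5, -1.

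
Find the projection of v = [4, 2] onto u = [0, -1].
[0, 2]

The projection of v onto u is proj_u(v) = ((v·u) / (u·u)) · u.
v·u = (4)*(0) + (2)*(-1) = -2.
u·u = (0)*(0) + (-1)*(-1) = 1.
coefficient = -2 / 1 = -2.
proj_u(v) = -2 · [0, -1] = [0, 2].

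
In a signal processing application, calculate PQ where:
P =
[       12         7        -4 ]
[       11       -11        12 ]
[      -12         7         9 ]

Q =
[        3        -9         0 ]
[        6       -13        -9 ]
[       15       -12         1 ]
PQ =
[       18      -151       -67 ]
[      147      -100       111 ]
[      141       -91       -54 ]

Matrix multiplication: (PQ)[i][j] = sum over k of P[i][k] * Q[k][j].
  (PQ)[0][0] = (12)*(3) + (7)*(6) + (-4)*(15) = 18
  (PQ)[0][1] = (12)*(-9) + (7)*(-13) + (-4)*(-12) = -151
  (PQ)[0][2] = (12)*(0) + (7)*(-9) + (-4)*(1) = -67
  (PQ)[1][0] = (11)*(3) + (-11)*(6) + (12)*(15) = 147
  (PQ)[1][1] = (11)*(-9) + (-11)*(-13) + (12)*(-12) = -100
  (PQ)[1][2] = (11)*(0) + (-11)*(-9) + (12)*(1) = 111
  (PQ)[2][0] = (-12)*(3) + (7)*(6) + (9)*(15) = 141
  (PQ)[2][1] = (-12)*(-9) + (7)*(-13) + (9)*(-12) = -91
  (PQ)[2][2] = (-12)*(0) + (7)*(-9) + (9)*(1) = -54
PQ =
[       18      -151       -67 ]
[      147      -100       111 ]
[      141       -91       -54 ]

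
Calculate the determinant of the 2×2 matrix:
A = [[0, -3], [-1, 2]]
-3

For A = [[a, b], [c, d]], det(A) = a*d - b*c.
det(A) = (0)*(2) - (-3)*(-1) = 0 - 3 = -3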